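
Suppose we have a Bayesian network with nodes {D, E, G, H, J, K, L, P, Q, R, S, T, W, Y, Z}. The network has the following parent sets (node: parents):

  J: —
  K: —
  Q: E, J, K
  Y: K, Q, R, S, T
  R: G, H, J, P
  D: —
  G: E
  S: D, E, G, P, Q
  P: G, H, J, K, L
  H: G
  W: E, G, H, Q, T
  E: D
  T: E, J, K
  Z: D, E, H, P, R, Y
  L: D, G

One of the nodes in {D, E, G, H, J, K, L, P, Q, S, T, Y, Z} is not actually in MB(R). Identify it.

Parents of R: G, H, J, P.
R's children: Y, Z.
For each child, the remaining parents (spouses of R):
  parents(Y) \ {R} = {K, Q, S, T}.
  parents(Z) \ {R} = {D, E, H, P, Y}.
MB(R) = {D, E, G, H, J, K, P, Q, S, T, Y, Z}.
L is neither a parent, child, nor co-parent of R, so it does not belong.

L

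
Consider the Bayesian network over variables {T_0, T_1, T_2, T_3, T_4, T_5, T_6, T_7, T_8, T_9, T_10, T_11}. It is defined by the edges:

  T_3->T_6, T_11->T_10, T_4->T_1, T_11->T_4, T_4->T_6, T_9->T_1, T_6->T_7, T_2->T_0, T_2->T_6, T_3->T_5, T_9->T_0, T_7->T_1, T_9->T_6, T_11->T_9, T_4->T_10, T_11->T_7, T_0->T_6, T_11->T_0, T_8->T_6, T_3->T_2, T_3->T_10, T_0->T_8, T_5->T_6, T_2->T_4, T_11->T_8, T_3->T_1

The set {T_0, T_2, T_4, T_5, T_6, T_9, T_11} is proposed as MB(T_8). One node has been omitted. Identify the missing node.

T_3

T_8 has parents T_0, T_11.
Ch(T_8) = {T_6}.
Co-parents of T_8 (other parents of its children):
  T_6: T_0, T_2, T_3, T_4, T_5, T_9
MB(T_8) = {T_0, T_2, T_3, T_4, T_5, T_6, T_9, T_11}.
Comparing with the claimed set, T_3 is missing.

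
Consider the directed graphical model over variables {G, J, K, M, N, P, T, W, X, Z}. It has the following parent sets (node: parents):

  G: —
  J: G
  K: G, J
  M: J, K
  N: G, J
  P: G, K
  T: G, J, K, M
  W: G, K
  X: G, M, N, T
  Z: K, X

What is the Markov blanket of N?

{G, J, M, T, X}

The Markov blanket of a node is its parents, its children, and the other parents of its children.
Parents of N: G, J.
Children of N: X.
Parents of each child, excluding N:
  X's other parents are G, M, T.
MB(N) = {G, J, M, T, X}.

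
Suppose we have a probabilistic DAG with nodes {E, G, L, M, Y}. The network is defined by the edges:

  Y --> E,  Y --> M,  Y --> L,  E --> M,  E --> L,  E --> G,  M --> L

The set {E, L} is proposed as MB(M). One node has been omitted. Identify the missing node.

Recall MB(v) = parents ∪ children ∪ spouses, where spouses are the other parents of v's children.
M has child L.
Pa(M) = {E, Y}.
Other parents of M's children:
  L also has parents E, Y.
MB(M) = {E, L, Y}.
Comparing with the claimed set, Y is missing.

Y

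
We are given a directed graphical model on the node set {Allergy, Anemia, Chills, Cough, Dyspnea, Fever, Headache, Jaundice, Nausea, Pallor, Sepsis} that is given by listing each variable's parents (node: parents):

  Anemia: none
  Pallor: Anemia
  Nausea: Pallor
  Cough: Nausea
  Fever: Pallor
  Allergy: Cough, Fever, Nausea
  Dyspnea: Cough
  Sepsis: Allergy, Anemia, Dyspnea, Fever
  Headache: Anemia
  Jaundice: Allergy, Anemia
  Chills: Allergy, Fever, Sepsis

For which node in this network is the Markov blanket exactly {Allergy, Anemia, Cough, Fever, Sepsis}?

The target node must have every member of {Allergy, Anemia, Cough, Fever, Sepsis} as a parent, child, or co-parent, and no others.
Parents of Dyspnea: Cough; children: Sepsis; co-parents: Allergy, Anemia, Fever.
These exactly cover the given set, so the node is Dyspnea.

Dyspnea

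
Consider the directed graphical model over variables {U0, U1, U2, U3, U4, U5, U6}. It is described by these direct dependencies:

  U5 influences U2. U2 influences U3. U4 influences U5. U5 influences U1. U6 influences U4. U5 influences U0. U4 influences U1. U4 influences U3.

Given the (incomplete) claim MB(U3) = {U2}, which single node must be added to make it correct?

Pa(U3) = {U2, U4}.
Children of U3: none.
U3 has no children, so there are no co-parents.
MB(U3) = {U2, U4}.
Comparing with the claimed set, U4 is missing.

U4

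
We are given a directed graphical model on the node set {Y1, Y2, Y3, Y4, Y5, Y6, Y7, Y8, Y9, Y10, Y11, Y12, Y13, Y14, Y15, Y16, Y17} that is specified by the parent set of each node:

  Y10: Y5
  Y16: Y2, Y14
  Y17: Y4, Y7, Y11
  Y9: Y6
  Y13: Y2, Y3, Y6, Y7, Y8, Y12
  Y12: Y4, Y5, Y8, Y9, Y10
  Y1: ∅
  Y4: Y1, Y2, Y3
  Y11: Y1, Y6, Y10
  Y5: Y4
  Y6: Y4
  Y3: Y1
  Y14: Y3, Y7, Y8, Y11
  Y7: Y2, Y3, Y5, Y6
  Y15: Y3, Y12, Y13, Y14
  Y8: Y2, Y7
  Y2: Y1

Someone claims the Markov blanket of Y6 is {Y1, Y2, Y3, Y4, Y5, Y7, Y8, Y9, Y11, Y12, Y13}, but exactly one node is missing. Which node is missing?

Y6 has children Y7, Y9, Y11, Y13.
Pa(Y6) = {Y4}.
Other parents of Y6's children:
  Y7 also has parents Y2, Y3, Y5.
  Y9 has no other parent.
  Y11 also has parents Y1, Y10.
  Y13 also has parents Y2, Y3, Y7, Y8, Y12.
MB(Y6) = {Y1, Y2, Y3, Y4, Y5, Y7, Y8, Y9, Y10, Y11, Y12, Y13}.
Comparing with the claimed set, Y10 is missing.

Y10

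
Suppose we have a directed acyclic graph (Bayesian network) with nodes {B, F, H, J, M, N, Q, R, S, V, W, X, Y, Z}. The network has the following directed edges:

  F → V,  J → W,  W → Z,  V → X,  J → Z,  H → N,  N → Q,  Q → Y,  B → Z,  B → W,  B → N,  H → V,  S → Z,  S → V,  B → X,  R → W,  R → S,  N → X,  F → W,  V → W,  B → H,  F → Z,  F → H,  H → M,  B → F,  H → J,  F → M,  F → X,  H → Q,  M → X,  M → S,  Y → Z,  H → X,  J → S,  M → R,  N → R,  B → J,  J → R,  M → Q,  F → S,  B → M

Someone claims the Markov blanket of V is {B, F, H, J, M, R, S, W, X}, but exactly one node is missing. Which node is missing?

A node's Markov blanket = Pa ∪ Ch ∪ (parents of Ch other than the node itself).
V has parents F, H, S.
V's children: W, X.
For each child, the remaining parents (spouses of V):
  W: B, F, J, R
  X: B, F, H, M, N
MB(V) = {B, F, H, J, M, N, R, S, W, X}.
Comparing with the claimed set, N is missing.

N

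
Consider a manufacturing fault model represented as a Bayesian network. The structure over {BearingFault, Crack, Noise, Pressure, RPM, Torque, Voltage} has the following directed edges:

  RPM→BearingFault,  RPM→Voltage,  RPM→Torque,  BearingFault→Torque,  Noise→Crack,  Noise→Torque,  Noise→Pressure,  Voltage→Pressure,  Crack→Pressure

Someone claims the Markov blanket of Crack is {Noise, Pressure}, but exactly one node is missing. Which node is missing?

Recall MB(v) = parents ∪ children ∪ spouses, where spouses are the other parents of v's children.
Children of Crack: Pressure.
Crack has parent Noise.
Parents of each child, excluding Crack:
  Pressure also has parents Noise, Voltage.
MB(Crack) = {Noise, Pressure, Voltage}.
Comparing with the claimed set, Voltage is missing.

Voltage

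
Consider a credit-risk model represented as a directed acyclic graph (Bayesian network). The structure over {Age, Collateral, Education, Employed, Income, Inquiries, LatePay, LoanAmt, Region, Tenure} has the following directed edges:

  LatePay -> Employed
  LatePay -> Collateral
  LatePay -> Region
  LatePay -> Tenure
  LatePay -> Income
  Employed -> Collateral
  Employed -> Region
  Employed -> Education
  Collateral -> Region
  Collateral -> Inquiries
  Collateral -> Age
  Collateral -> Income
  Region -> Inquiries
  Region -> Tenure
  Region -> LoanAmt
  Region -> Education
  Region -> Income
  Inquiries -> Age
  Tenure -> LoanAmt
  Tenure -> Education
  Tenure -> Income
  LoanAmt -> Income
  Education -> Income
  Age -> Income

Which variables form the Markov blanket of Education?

{Age, Collateral, Employed, Income, LatePay, LoanAmt, Region, Tenure}

Recall MB(v) = parents ∪ children ∪ spouses, where spouses are the other parents of v's children.
Ch(Education) = {Income}.
Education has parents Employed, Region, Tenure.
Co-parents of Education (other parents of its children):
  Income: Age, Collateral, LatePay, LoanAmt, Region, Tenure
So the Markov blanket of Education is {Age, Collateral, Employed, Income, LatePay, LoanAmt, Region, Tenure}.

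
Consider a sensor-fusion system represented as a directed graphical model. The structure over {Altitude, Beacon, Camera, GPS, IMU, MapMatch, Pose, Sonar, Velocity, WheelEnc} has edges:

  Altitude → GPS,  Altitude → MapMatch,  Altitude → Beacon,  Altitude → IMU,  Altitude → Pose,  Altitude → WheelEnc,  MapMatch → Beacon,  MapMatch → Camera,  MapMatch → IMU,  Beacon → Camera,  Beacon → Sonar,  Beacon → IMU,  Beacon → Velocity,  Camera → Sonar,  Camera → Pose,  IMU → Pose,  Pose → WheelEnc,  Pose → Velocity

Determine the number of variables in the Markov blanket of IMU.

5

IMU has parents Altitude, Beacon, MapMatch.
Children of IMU: Pose.
For each child, the remaining parents (spouses of IMU):
  parents(Pose) \ {IMU} = {Altitude, Camera}.
MB(IMU) = {Altitude, Beacon, Camera, MapMatch, Pose}, which has 5 nodes.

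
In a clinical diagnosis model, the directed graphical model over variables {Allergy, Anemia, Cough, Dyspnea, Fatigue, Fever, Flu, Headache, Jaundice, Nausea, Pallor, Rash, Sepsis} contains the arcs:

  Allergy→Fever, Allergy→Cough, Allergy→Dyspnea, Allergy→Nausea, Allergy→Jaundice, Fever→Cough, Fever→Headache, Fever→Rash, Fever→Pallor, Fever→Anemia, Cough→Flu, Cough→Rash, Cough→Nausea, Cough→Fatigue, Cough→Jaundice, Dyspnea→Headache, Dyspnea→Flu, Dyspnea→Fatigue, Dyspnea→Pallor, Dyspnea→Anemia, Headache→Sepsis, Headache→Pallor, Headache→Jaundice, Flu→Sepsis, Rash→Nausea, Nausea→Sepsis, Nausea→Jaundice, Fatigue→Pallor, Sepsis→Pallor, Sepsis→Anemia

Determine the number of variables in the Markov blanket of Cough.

9

Cough's parents: Allergy, Fever.
Cough has children Fatigue, Flu, Jaundice, Nausea, Rash.
Other parents of Cough's children:
  Flu: Dyspnea
  Rash: Fever
  Nausea: Allergy, Rash
  Fatigue: Dyspnea
  Jaundice: Allergy, Headache, Nausea
MB(Cough) = {Allergy, Dyspnea, Fatigue, Fever, Flu, Headache, Jaundice, Nausea, Rash}, which has 9 nodes.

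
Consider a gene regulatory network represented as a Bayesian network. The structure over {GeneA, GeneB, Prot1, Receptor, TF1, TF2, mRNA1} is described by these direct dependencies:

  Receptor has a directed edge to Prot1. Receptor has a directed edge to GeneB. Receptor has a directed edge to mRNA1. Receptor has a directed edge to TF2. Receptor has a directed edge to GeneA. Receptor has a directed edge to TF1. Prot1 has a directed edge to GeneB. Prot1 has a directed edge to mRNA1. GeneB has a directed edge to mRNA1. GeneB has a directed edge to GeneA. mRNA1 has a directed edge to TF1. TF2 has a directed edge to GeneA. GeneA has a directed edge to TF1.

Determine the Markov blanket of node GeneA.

{GeneB, Receptor, TF1, TF2, mRNA1}

Parents of GeneA: GeneB, Receptor, TF2.
GeneA's children: TF1.
Parents of each child, excluding GeneA:
  TF1's other parents are Receptor, mRNA1.
Union: {GeneB, Receptor, TF2} ∪ {TF1} ∪ {Receptor, mRNA1} = {GeneB, Receptor, TF1, TF2, mRNA1}.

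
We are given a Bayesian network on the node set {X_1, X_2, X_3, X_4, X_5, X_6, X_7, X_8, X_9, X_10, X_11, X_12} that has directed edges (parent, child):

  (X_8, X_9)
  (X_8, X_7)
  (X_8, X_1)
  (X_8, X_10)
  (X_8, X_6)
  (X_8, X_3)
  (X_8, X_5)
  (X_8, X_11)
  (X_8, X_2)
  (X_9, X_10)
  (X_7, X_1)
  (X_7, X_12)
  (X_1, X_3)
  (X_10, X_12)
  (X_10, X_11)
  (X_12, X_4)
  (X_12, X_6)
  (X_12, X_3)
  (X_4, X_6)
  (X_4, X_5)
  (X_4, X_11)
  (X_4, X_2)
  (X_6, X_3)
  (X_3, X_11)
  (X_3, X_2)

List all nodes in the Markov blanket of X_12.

{X_1, X_3, X_4, X_6, X_7, X_8, X_10}

Pa(X_12) = {X_7, X_10}.
X_12's children: X_3, X_4, X_6.
Other parents of X_12's children:
  X_4 has no other parent.
  X_6 also has parents X_4, X_8.
  parents(X_3) \ {X_12} = {X_1, X_6, X_8}.
Union: {X_7, X_10} ∪ {X_3, X_4, X_6} ∪ {X_1, X_4, X_6, X_8} = {X_1, X_3, X_4, X_6, X_7, X_8, X_10}.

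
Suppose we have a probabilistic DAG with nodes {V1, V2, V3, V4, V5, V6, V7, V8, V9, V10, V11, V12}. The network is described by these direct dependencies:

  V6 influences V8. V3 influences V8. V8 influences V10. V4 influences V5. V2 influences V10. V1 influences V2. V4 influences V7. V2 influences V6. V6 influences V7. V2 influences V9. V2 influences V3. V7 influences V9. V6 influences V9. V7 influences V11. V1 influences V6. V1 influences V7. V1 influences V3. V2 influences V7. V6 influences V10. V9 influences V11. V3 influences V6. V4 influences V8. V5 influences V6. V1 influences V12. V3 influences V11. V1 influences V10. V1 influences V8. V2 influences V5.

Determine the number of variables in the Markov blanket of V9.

5

A node's Markov blanket = Pa ∪ Ch ∪ (parents of Ch other than the node itself).
V9 has child V11.
Pa(V9) = {V2, V6, V7}.
For each child, the remaining parents (spouses of V9):
  parents(V11) \ {V9} = {V3, V7}.
MB(V9) = {V2, V3, V6, V7, V11}, which has 5 nodes.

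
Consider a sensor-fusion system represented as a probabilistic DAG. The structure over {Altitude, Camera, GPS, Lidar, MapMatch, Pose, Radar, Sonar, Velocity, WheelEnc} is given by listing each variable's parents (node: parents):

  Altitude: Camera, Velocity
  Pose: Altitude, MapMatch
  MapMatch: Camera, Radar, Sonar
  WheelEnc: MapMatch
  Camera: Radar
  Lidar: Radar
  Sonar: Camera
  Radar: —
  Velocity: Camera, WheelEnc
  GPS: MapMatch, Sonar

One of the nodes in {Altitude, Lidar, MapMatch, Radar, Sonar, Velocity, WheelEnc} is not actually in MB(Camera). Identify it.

Lidar

Recall MB(v) = parents ∪ children ∪ spouses, where spouses are the other parents of v's children.
Children of Camera: Altitude, MapMatch, Sonar, Velocity.
Camera has parent Radar.
Other parents of Camera's children:
  Sonar has no other parent.
  MapMatch also has parents Radar, Sonar.
  parents(Velocity) \ {Camera} = {WheelEnc}.
  parents(Altitude) \ {Camera} = {Velocity}.
MB(Camera) = {Altitude, MapMatch, Radar, Sonar, Velocity, WheelEnc}.
Lidar is neither a parent, child, nor co-parent of Camera, so it does not belong.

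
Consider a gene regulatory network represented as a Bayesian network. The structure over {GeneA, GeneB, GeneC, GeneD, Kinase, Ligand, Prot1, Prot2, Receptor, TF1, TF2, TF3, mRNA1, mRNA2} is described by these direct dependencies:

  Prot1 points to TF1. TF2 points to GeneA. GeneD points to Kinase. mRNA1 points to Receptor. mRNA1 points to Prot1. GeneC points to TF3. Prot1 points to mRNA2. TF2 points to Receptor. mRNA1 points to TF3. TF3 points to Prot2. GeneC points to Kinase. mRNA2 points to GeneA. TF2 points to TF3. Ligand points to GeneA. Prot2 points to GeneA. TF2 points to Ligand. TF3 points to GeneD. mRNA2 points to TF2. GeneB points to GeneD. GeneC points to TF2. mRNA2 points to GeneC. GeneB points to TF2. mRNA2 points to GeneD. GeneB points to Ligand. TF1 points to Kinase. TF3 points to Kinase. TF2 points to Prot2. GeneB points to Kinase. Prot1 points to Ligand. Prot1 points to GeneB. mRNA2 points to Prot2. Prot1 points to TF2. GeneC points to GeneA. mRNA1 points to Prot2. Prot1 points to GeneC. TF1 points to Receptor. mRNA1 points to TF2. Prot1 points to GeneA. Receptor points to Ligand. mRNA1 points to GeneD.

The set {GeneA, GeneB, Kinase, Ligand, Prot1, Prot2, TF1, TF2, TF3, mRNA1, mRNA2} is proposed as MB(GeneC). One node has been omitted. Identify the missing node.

GeneD

GeneC's children: GeneA, Kinase, TF2, TF3.
Pa(GeneC) = {Prot1, mRNA2}.
For each child, the remaining parents (spouses of GeneC):
  TF2's other parents are GeneB, Prot1, mRNA1, mRNA2.
  TF3's other parents are TF2, mRNA1.
  Kinase also has parents GeneB, GeneD, TF1, TF3.
  GeneA's other parents are Ligand, Prot1, Prot2, TF2, mRNA2.
MB(GeneC) = {GeneA, GeneB, GeneD, Kinase, Ligand, Prot1, Prot2, TF1, TF2, TF3, mRNA1, mRNA2}.
Comparing with the claimed set, GeneD is missing.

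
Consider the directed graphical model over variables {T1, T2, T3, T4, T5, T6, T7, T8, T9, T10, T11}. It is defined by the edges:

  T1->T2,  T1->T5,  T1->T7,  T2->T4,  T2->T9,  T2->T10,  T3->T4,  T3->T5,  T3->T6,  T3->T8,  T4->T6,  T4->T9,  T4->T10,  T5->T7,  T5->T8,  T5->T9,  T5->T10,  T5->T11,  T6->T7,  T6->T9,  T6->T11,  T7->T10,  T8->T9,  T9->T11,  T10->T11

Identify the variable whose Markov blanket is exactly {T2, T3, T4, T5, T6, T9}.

The target node must have every member of {T2, T3, T4, T5, T6, T9} as a parent, child, or co-parent, and no others.
Parents of T8: T3, T5; children: T9; co-parents: T2, T4, T5, T6.
These exactly cover the given set, so the node is T8.

T8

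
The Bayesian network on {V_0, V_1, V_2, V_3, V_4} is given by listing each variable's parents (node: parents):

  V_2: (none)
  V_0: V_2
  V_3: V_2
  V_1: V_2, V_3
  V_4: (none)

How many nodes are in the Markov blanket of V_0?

1

Recall MB(v) = parents ∪ children ∪ spouses, where spouses are the other parents of v's children.
V_0's parents: V_2.
V_0 has no children.
With no children, V_0 has no spouses; the co-parent set is empty.
MB(V_0) = {V_2}, which has 1 node.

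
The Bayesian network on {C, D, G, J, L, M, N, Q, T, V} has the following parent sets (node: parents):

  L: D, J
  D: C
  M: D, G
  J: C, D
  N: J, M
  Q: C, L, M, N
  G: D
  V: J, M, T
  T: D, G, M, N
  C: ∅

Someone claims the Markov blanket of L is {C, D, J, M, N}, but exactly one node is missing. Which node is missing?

A node's Markov blanket = Pa ∪ Ch ∪ (parents of Ch other than the node itself).
Ch(L) = {Q}.
L's parents: D, J.
Other parents of L's children:
  Q: C, M, N
MB(L) = {C, D, J, M, N, Q}.
Comparing with the claimed set, Q is missing.

Q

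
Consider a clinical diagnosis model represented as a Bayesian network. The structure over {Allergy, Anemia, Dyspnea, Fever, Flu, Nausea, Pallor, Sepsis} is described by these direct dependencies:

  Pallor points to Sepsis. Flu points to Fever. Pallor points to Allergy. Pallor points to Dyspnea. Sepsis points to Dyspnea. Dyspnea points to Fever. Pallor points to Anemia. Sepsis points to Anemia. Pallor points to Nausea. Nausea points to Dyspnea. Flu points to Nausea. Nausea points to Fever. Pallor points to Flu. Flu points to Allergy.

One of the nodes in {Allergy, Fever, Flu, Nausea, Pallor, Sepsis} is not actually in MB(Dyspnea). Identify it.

Allergy

A node's Markov blanket = Pa ∪ Ch ∪ (parents of Ch other than the node itself).
Pa(Dyspnea) = {Nausea, Pallor, Sepsis}.
Dyspnea has child Fever.
Other parents of Dyspnea's children:
  Fever's other parents are Flu, Nausea.
MB(Dyspnea) = {Fever, Flu, Nausea, Pallor, Sepsis}.
Allergy is neither a parent, child, nor co-parent of Dyspnea, so it does not belong.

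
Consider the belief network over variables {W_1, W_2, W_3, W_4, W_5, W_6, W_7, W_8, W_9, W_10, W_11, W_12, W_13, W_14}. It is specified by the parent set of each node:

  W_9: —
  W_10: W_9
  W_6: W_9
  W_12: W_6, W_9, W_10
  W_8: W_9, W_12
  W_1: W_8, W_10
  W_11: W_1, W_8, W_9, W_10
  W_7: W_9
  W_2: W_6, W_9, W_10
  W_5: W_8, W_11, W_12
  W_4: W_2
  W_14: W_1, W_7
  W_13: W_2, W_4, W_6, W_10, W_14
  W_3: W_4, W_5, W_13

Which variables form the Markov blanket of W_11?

{W_1, W_5, W_8, W_9, W_10, W_12}

A node's Markov blanket = Pa ∪ Ch ∪ (parents of Ch other than the node itself).
Pa(W_11) = {W_1, W_8, W_9, W_10}.
Ch(W_11) = {W_5}.
For each child, the remaining parents (spouses of W_11):
  parents(W_5) \ {W_11} = {W_8, W_12}.
MB(W_11) = {W_1, W_5, W_8, W_9, W_10, W_12}.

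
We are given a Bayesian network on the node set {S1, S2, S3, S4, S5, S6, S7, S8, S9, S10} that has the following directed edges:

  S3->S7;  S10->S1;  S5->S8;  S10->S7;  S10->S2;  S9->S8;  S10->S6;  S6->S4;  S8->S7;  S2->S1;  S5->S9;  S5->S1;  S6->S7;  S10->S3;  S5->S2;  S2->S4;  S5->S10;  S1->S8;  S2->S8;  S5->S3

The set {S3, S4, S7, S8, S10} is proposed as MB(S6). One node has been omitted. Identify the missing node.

The Markov blanket of a node is its parents, its children, and the other parents of its children.
Parents of S6: S10.
S6's children: S4, S7.
For each child, the remaining parents (spouses of S6):
  S7's other parents are S3, S8, S10.
  parents(S4) \ {S6} = {S2}.
MB(S6) = {S2, S3, S4, S7, S8, S10}.
Comparing with the claimed set, S2 is missing.

S2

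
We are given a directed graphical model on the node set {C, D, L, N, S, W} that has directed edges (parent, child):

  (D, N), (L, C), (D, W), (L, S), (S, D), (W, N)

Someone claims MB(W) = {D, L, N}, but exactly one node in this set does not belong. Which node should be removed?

L

By definition, MB(W) is built from W's parents, W's children, and the co-parents of W.
W has child N.
W has parent D.
For each child, the remaining parents (spouses of W):
  parents(N) \ {W} = {D}.
MB(W) = {D, N}.
L is neither a parent, child, nor co-parent of W, so it does not belong.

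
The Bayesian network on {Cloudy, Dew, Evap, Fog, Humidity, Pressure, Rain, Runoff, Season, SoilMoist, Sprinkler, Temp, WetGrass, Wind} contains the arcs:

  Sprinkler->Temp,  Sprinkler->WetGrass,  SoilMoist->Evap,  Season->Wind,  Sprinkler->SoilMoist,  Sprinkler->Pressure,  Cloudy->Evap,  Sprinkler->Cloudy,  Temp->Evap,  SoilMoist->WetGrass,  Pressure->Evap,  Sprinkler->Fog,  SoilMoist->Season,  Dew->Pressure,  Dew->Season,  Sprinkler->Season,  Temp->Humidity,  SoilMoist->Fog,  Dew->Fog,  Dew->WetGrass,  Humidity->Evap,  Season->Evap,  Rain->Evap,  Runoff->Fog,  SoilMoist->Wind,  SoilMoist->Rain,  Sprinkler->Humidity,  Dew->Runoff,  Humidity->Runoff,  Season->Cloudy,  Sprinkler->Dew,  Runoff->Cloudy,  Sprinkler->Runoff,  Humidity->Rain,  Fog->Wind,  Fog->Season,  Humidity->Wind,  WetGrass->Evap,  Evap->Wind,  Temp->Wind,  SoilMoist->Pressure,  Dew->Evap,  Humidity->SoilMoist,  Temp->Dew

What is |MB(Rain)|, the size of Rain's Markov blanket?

9

Children of Rain: Evap.
Rain has parents Humidity, SoilMoist.
For each child, the remaining parents (spouses of Rain):
  Evap also has parents Cloudy, Dew, Humidity, Pressure, Season, SoilMoist, Temp, WetGrass.
MB(Rain) = {Cloudy, Dew, Evap, Humidity, Pressure, Season, SoilMoist, Temp, WetGrass}, which has 9 nodes.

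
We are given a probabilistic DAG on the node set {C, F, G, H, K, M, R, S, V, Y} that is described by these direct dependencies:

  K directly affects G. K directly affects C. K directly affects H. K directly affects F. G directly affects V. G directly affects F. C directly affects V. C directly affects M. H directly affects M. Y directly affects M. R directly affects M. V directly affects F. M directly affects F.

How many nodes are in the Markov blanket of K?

Parents of K: none.
K has children C, F, G, H.
Parents of each child, excluding K:
  G has no other parent.
  C: no additional parents.
  H: no additional parents.
  F also has parents G, M, V.
MB(K) = {C, F, G, H, M, V}, which has 6 nodes.

6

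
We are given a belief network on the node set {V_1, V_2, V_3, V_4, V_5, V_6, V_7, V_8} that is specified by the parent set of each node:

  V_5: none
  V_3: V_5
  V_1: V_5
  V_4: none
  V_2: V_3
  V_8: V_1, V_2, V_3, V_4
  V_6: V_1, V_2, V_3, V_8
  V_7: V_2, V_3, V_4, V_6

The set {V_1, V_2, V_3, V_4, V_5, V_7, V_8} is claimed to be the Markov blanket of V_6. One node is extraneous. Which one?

V_5

V_6's parents: V_1, V_2, V_3, V_8.
Children of V_6: V_7.
Parents of each child, excluding V_6:
  V_7: V_2, V_3, V_4
MB(V_6) = {V_1, V_2, V_3, V_4, V_7, V_8}.
V_5 is neither a parent, child, nor co-parent of V_6, so it does not belong.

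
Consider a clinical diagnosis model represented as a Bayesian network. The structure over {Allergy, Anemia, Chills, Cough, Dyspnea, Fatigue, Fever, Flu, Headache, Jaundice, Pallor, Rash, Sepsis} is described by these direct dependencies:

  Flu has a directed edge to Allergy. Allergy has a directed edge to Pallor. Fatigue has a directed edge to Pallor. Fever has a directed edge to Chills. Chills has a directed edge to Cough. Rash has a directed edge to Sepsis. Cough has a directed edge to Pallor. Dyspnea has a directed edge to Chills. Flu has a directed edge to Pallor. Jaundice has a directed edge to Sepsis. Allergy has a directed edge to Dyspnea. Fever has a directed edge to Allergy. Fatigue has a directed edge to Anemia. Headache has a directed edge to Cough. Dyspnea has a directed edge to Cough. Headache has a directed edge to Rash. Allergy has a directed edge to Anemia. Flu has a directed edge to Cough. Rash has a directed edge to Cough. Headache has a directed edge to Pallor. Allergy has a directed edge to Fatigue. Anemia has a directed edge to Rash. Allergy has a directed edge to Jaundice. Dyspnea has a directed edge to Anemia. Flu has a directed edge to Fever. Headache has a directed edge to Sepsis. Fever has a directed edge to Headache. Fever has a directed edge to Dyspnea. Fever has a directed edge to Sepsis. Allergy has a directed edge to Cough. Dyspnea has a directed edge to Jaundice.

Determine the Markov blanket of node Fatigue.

Fatigue has children Anemia, Pallor.
Parents of Fatigue: Allergy.
For each child, the remaining parents (spouses of Fatigue):
  Anemia: Allergy, Dyspnea
  Pallor: Allergy, Cough, Flu, Headache
Taking the union gives {Allergy, Anemia, Cough, Dyspnea, Flu, Headache, Pallor}.

{Allergy, Anemia, Cough, Dyspnea, Flu, Headache, Pallor}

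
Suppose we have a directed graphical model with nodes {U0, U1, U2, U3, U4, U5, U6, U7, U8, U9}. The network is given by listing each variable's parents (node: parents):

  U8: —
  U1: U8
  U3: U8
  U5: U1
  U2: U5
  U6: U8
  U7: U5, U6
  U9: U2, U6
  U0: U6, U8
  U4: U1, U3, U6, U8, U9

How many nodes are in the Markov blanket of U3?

Pa(U3) = {U8}.
U3 has child U4.
Other parents of U3's children:
  U4: U1, U6, U8, U9
MB(U3) = {U1, U4, U6, U8, U9}, which has 5 nodes.

5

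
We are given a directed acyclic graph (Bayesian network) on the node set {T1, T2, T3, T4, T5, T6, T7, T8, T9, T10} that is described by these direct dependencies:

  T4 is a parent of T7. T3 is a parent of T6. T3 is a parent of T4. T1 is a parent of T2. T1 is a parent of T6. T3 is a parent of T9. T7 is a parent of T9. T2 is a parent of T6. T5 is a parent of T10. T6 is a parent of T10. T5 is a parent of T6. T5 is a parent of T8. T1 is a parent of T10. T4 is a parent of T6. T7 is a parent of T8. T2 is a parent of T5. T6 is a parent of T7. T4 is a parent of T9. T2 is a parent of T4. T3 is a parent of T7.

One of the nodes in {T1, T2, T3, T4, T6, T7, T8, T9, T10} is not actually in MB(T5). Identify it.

The Markov blanket of a node is its parents, its children, and the other parents of its children.
T5's parents: T2.
Children of T5: T6, T8, T10.
Co-parents of T5 (other parents of its children):
  T6 also has parents T1, T2, T3, T4.
  parents(T8) \ {T5} = {T7}.
  T10's other parents are T1, T6.
MB(T5) = {T1, T2, T3, T4, T6, T7, T8, T10}.
T9 is neither a parent, child, nor co-parent of T5, so it does not belong.

T9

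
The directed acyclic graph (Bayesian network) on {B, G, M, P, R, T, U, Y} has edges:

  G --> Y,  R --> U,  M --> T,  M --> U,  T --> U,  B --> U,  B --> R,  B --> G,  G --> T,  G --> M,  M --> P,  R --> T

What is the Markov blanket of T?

T's parents: G, M, R.
Children of T: U.
Parents of each child, excluding T:
  U's other parents are B, M, R.
Taking the union gives {B, G, M, R, U}.

{B, G, M, R, U}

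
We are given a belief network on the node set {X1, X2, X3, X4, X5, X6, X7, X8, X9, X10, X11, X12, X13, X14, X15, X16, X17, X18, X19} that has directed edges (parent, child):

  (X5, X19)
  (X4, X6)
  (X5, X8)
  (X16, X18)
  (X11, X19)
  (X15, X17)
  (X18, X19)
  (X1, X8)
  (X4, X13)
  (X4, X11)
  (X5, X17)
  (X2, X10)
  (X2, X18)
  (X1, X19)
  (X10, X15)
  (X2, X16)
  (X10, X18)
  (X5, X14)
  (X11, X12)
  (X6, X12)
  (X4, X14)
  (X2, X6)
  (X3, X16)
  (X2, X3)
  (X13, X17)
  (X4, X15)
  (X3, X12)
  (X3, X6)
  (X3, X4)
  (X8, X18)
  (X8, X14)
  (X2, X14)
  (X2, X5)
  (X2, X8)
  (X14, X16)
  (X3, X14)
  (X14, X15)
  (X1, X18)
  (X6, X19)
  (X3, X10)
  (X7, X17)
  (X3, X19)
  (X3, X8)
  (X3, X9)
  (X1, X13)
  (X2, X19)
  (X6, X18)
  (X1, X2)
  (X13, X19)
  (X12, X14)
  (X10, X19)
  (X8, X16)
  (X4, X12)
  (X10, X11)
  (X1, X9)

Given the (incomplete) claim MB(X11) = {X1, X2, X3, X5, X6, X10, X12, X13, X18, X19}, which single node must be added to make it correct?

X4

Recall MB(v) = parents ∪ children ∪ spouses, where spouses are the other parents of v's children.
Parents of X11: X4, X10.
Children of X11: X12, X19.
For each child, the remaining parents (spouses of X11):
  X12: X3, X4, X6
  X19: X1, X2, X3, X5, X6, X10, X13, X18
MB(X11) = {X1, X2, X3, X4, X5, X6, X10, X12, X13, X18, X19}.
Comparing with the claimed set, X4 is missing.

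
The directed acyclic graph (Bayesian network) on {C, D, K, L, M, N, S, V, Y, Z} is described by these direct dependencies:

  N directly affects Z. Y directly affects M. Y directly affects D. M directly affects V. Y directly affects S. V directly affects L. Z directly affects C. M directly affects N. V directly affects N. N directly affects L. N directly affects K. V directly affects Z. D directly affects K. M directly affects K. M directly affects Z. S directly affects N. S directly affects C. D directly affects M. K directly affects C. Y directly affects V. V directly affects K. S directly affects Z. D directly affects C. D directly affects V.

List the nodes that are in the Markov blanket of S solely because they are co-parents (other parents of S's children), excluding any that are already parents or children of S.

Children of S: C, N, Z.
  parents(N) \ {S} = {M, V}.
  parents(Z) \ {S} = {M, N, V}.
  C's other parents are D, K, Z.
Excluding nodes already adjacent to S (C, N, Y, Z), the co-parent-only contribution is {D, K, M, V}.

{D, K, M, V}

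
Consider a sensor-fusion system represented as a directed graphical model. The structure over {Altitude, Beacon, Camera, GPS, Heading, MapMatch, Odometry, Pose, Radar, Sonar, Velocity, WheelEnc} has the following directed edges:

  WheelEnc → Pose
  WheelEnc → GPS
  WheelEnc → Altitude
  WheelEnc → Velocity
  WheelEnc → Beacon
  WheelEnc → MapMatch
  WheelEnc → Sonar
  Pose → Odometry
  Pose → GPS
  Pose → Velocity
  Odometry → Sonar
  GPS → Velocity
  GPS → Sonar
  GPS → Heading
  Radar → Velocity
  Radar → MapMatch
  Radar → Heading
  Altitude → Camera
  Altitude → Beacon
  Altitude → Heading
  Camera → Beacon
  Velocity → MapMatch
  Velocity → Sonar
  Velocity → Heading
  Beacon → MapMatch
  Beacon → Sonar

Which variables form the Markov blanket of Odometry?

{Beacon, GPS, Pose, Sonar, Velocity, WheelEnc}

A node's Markov blanket = Pa ∪ Ch ∪ (parents of Ch other than the node itself).
Odometry has parent Pose.
Odometry's children: Sonar.
Other parents of Odometry's children:
  Sonar: Beacon, GPS, Velocity, WheelEnc
Taking the union gives {Beacon, GPS, Pose, Sonar, Velocity, WheelEnc}.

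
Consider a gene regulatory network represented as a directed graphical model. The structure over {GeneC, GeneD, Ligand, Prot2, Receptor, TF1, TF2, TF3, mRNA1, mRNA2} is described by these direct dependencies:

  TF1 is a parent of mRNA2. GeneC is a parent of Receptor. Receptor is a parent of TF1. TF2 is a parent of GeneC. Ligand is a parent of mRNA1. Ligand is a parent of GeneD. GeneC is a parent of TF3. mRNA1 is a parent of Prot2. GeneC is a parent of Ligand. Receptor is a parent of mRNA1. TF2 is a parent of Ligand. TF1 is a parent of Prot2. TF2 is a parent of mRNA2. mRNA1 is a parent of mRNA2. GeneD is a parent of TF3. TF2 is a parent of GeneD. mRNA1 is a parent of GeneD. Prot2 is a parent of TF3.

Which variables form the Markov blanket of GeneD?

{GeneC, Ligand, Prot2, TF2, TF3, mRNA1}

Recall MB(v) = parents ∪ children ∪ spouses, where spouses are the other parents of v's children.
GeneD's parents: Ligand, TF2, mRNA1.
GeneD's children: TF3.
Parents of each child, excluding GeneD:
  TF3 also has parents GeneC, Prot2.
Taking the union gives {GeneC, Ligand, Prot2, TF2, TF3, mRNA1}.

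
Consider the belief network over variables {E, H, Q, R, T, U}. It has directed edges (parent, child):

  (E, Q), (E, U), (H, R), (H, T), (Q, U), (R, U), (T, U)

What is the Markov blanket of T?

{E, H, Q, R, U}

By definition, MB(T) is built from T's parents, T's children, and the co-parents of T.
T has parent H.
Children of T: U.
For each child, the remaining parents (spouses of T):
  U: E, Q, R
Taking the union gives {E, H, Q, R, U}.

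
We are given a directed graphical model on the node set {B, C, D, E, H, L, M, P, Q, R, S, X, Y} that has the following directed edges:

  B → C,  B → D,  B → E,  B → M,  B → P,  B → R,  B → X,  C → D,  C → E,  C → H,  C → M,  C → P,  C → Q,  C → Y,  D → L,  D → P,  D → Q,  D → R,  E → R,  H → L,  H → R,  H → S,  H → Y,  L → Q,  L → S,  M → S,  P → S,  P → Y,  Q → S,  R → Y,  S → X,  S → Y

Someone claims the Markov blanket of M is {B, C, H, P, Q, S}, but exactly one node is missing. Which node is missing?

L

By definition, MB(M) is built from M's parents, M's children, and the co-parents of M.
Parents of M: B, C.
Ch(M) = {S}.
Co-parents of M (other parents of its children):
  parents(S) \ {M} = {H, L, P, Q}.
MB(M) = {B, C, H, L, P, Q, S}.
Comparing with the claimed set, L is missing.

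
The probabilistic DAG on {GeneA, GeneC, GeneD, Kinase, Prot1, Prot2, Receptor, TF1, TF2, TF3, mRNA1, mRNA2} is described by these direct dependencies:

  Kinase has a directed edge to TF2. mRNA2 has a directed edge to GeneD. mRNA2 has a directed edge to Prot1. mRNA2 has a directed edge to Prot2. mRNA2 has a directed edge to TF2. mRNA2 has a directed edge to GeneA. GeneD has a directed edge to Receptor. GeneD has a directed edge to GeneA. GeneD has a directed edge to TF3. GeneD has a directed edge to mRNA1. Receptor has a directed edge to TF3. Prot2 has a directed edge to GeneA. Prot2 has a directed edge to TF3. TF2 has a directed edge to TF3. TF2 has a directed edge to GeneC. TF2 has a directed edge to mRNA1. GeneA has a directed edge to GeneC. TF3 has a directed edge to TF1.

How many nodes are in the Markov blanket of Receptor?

Recall MB(v) = parents ∪ children ∪ spouses, where spouses are the other parents of v's children.
Ch(Receptor) = {TF3}.
Receptor has parent GeneD.
For each child, the remaining parents (spouses of Receptor):
  TF3 also has parents GeneD, Prot2, TF2.
MB(Receptor) = {GeneD, Prot2, TF2, TF3}, which has 4 nodes.

4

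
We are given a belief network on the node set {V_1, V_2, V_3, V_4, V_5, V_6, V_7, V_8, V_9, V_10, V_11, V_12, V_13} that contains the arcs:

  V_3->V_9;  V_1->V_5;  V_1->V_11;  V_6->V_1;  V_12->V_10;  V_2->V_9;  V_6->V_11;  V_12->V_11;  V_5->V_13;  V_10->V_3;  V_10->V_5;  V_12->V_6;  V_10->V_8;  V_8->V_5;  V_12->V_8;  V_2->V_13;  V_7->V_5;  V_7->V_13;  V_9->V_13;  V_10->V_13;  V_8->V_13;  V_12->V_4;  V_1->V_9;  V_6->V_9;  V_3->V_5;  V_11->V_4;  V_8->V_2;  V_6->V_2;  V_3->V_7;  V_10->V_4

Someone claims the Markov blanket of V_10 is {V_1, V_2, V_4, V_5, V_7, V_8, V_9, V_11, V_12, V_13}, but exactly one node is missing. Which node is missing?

A node's Markov blanket = Pa ∪ Ch ∪ (parents of Ch other than the node itself).
V_10's children: V_3, V_4, V_5, V_8, V_13.
Parents of V_10: V_12.
For each child, the remaining parents (spouses of V_10):
  V_8: V_12
  V_3: —
  V_5: V_1, V_3, V_7, V_8
  V_13: V_2, V_5, V_7, V_8, V_9
  V_4: V_11, V_12
MB(V_10) = {V_1, V_2, V_3, V_4, V_5, V_7, V_8, V_9, V_11, V_12, V_13}.
Comparing with the claimed set, V_3 is missing.

V_3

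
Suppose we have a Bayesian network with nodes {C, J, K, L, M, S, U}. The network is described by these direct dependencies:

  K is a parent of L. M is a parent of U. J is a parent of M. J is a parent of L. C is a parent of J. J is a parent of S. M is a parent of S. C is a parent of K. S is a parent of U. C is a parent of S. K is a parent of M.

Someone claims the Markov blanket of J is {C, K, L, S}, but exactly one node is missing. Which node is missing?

M

Recall MB(v) = parents ∪ children ∪ spouses, where spouses are the other parents of v's children.
Parents of J: C.
J's children: L, M, S.
Other parents of J's children:
  parents(L) \ {J} = {K}.
  M's other parent is K.
  S's other parents are C, M.
MB(J) = {C, K, L, M, S}.
Comparing with the claimed set, M is missing.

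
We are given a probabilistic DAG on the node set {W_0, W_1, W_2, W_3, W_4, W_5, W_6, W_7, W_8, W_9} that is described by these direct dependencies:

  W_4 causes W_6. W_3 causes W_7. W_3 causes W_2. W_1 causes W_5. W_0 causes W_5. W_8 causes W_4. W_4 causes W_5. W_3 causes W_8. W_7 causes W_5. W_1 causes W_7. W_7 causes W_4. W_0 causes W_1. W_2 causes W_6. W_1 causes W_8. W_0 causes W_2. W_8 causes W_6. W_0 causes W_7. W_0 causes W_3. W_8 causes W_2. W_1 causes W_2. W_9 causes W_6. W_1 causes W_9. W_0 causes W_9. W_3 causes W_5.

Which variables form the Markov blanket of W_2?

W_2 has parents W_0, W_1, W_3, W_8.
W_2 has child W_6.
Co-parents of W_2 (other parents of its children):
  W_6: W_4, W_8, W_9
Union: {W_0, W_1, W_3, W_8} ∪ {W_6} ∪ {W_4, W_8, W_9} = {W_0, W_1, W_3, W_4, W_6, W_8, W_9}.

{W_0, W_1, W_3, W_4, W_6, W_8, W_9}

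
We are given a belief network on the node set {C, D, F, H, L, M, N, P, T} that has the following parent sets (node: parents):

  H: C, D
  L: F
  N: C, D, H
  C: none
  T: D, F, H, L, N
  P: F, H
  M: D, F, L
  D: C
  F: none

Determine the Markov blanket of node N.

The Markov blanket of a node is its parents, its children, and the other parents of its children.
Parents of N: C, D, H.
N's children: T.
Co-parents of N (other parents of its children):
  T: D, F, H, L
Taking the union gives {C, D, F, H, L, T}.

{C, D, F, H, L, T}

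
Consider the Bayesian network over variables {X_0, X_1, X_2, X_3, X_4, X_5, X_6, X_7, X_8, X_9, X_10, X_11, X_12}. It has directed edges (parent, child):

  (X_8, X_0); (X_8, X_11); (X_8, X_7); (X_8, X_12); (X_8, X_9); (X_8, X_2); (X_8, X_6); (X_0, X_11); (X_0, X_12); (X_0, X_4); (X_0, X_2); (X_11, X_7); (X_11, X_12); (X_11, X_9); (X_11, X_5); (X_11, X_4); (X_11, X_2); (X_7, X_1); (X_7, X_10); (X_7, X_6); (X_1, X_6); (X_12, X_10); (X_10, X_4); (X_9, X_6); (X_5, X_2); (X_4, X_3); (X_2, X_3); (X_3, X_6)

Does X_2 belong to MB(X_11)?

Yes

X_2 is a child of X_11.
So X_2 ∈ MB(X_11).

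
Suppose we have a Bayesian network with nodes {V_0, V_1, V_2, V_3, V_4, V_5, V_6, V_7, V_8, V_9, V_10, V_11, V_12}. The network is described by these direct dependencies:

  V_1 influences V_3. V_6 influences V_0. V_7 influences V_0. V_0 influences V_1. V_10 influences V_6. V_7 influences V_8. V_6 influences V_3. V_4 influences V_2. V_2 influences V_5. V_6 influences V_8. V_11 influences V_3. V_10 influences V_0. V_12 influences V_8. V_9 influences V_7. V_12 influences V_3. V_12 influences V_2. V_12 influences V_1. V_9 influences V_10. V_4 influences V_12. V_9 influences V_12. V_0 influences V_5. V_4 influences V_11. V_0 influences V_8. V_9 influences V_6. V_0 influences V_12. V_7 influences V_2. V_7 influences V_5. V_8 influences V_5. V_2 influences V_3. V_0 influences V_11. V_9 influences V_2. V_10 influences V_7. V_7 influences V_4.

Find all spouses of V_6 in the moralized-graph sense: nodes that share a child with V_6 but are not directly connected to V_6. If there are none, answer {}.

Children of V_6: V_0, V_3, V_8.
  V_0: V_7, V_10
  V_8: V_0, V_7, V_12
  V_3: V_1, V_2, V_11, V_12
Excluding nodes already adjacent to V_6 (V_0, V_3, V_8, V_9, V_10), the co-parent-only contribution is {V_1, V_2, V_7, V_11, V_12}.

{V_1, V_2, V_7, V_11, V_12}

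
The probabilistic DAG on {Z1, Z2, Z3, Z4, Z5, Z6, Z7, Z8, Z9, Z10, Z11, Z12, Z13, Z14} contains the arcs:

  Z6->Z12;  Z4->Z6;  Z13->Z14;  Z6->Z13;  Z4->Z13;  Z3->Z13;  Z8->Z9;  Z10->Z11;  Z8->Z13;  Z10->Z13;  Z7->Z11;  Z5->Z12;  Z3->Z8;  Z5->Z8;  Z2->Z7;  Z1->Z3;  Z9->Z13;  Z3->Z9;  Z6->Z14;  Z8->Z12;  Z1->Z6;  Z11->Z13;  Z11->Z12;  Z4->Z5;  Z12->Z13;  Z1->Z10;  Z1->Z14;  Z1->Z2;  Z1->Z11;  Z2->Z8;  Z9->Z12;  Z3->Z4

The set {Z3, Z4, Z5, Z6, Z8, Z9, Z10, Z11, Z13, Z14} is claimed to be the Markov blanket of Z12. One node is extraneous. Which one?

Parents of Z12: Z5, Z6, Z8, Z9, Z11.
Ch(Z12) = {Z13}.
Parents of each child, excluding Z12:
  Z13's other parents are Z3, Z4, Z6, Z8, Z9, Z10, Z11.
MB(Z12) = {Z3, Z4, Z5, Z6, Z8, Z9, Z10, Z11, Z13}.
Z14 is neither a parent, child, nor co-parent of Z12, so it does not belong.

Z14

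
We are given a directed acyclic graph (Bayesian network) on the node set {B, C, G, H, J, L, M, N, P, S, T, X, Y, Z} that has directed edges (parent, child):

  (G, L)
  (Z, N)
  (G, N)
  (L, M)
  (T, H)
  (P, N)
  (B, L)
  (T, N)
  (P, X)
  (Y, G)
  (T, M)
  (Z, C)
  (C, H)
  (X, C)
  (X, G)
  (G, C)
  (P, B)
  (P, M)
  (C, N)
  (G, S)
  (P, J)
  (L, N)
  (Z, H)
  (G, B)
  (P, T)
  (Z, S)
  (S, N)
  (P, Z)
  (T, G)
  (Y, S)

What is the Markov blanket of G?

{B, C, L, N, P, S, T, X, Y, Z}

Recall MB(v) = parents ∪ children ∪ spouses, where spouses are the other parents of v's children.
Parents of G: T, X, Y.
Ch(G) = {B, C, L, N, S}.
Other parents of G's children:
  B's other parent is P.
  L's other parent is B.
  parents(C) \ {G} = {X, Z}.
  S also has parents Y, Z.
  N also has parents C, L, P, S, T, Z.
MB(G) = {B, C, L, N, P, S, T, X, Y, Z}.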